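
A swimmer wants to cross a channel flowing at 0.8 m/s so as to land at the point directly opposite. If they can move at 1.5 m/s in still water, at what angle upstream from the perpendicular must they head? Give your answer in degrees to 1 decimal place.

32.2°

To cancel the current, the upstream component of the swimmer's velocity must equal the flow: 1.5 sin θ = 0.8.
sin θ = 0.8 / 1.5 = 0.5333.
θ = arcsin(0.5333) = 32.231°.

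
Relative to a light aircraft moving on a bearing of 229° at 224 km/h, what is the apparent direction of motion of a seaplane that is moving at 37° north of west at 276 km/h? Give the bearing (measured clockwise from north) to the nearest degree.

Taking east as x and north as y: seaplane velocity = (-220.423, 166.101) km/h; light aircraft velocity = (-169.055, -146.957) km/h.
Velocity of seaplane relative to light aircraft = (-220.423, 166.101) − (-169.055, -146.957) = (-51.368, 313.058) km/h.
Bearing = atan2(-51.37, 313.06) = 350.68° clockwise from north.

351°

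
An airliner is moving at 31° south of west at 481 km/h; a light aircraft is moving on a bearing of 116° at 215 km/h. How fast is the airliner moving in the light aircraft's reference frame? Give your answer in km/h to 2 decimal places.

624.69 km/h

Taking east as x and north as y: airliner velocity = (-412.297, -247.733) km/h; light aircraft velocity = (193.241, -94.250) km/h.
Velocity of airliner relative to light aircraft = (-412.297, -247.733) − (193.241, -94.250) = (-605.538, -153.484) km/h.
Magnitude = |(-605.538, -153.484)| = 624.687 km/h.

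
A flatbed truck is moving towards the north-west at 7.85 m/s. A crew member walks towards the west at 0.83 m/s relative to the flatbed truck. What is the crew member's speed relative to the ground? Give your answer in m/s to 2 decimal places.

8.46 m/s

Taking east as x and north as y: flatbed truck velocity = (-5.551, 5.551) m/s; crew member velocity relative to flatbed truck = (-0.830, 0.000) m/s.
Velocity relative to ground = (-5.551, 5.551) + (-0.830, 0.000) = (-6.381, 5.551) m/s.
Speed = |(-6.381, 5.551)| = 8.457 m/s.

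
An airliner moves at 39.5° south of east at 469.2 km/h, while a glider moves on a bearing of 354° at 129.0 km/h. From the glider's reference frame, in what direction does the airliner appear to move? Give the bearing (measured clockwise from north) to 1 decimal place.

138.7°

Taking east as x and north as y: airliner velocity = (362.046, -298.448) km/h; glider velocity = (-13.484, 128.293) km/h.
Velocity of airliner relative to glider = (362.046, -298.448) − (-13.484, 128.293) = (375.530, -426.741) km/h.
Bearing = atan2(375.53, -426.74) = 138.65° clockwise from north.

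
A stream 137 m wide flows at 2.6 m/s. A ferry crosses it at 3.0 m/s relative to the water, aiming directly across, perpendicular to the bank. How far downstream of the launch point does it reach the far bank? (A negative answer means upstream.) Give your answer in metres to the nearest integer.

Perpendicular speed = 3.000 m/s; crossing time = 137 / 3.000 = 45.667 s.
Net downstream speed = 2.600 m/s.
Drift = 2.600 × 45.667 = 118.733 m (downstream).

119 m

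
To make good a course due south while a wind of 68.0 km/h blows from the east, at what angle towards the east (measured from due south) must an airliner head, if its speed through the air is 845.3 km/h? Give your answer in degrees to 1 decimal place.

4.6°

The wind pushes perpendicular to the desired track; the heading must have a component into the wind equal to 68.0 km/h: 845.3 sin θ = 68.0.
sin θ = 0.0804, so θ = 4.614°.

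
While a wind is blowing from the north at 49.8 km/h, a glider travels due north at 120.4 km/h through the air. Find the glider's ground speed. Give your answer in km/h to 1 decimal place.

Taking east as x and north as y: velocity relative to the air = (0.000, 120.400) km/h; the air relative to ground = (0.000, -49.800) km/h.
Velocity relative to ground = (0.000, 120.400) + (0.000, -49.800) = (0.000, 70.600) km/h.
Speed = |(0.000, 70.600)| = 70.600 km/h.

70.6 km/h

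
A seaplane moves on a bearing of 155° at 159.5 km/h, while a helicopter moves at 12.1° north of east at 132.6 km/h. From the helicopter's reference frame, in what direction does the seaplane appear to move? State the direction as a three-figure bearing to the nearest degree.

Taking east as x and north as y: seaplane velocity = (67.408, -144.556) km/h; helicopter velocity = (129.654, 27.795) km/h.
Velocity of seaplane relative to helicopter = (67.408, -144.556) − (129.654, 27.795) = (-62.246, -172.352) km/h.
Bearing = atan2(-62.25, -172.35) = 199.86° clockwise from north.

200°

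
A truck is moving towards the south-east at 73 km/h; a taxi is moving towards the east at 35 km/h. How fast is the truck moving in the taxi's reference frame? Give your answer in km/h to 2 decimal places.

Taking east as x and north as y: truck velocity = (51.619, -51.619) km/h; taxi velocity = (35.000, 0.000) km/h.
Velocity of truck relative to taxi = (51.619, -51.619) − (35.000, 0.000) = (16.619, -51.619) km/h.
Magnitude = |(16.619, -51.619)| = 54.228 km/h.

54.23 km/h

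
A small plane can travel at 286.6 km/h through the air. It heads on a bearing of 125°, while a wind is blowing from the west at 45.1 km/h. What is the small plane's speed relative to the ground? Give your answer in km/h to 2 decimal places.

Taking east as x and north as y: velocity relative to the air = (234.769, -164.387) km/h; the air relative to ground = (45.100, 0.000) km/h.
Velocity relative to ground = (234.769, -164.387) + (45.100, 0.000) = (279.869, -164.387) km/h.
Speed = |(279.869, -164.387)| = 324.576 km/h.

324.58 km/h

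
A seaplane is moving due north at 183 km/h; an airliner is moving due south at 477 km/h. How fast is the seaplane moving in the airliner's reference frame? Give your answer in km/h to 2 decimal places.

660.00 km/h

Taking east as x and north as y: seaplane velocity = (0.000, 183.000) km/h; airliner velocity = (0.000, -477.000) km/h.
Velocity of seaplane relative to airliner = (0.000, 183.000) − (0.000, -477.000) = (0.000, 660.000) km/h.
Magnitude = |(0.000, 660.000)| = 660.000 km/h.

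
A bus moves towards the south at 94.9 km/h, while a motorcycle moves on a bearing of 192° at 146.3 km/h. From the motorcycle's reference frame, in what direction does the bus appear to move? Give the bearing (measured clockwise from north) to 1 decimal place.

032.3°

Taking east as x and north as y: bus velocity = (0.000, -94.900) km/h; motorcycle velocity = (-30.417, -143.103) km/h.
Velocity of bus relative to motorcycle = (0.000, -94.900) − (-30.417, -143.103) = (30.417, 48.203) km/h.
Bearing = atan2(30.42, 48.20) = 32.25° clockwise from north.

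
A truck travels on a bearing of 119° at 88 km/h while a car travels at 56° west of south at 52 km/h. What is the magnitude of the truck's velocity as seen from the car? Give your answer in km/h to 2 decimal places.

Taking east as x and north as y: truck velocity = (76.967, -42.663) km/h; car velocity = (-43.110, -29.078) km/h.
Velocity of truck relative to car = (76.967, -42.663) − (-43.110, -29.078) = (120.076, -13.585) km/h.
Magnitude = |(120.076, -13.585)| = 120.843 km/h.

120.84 km/h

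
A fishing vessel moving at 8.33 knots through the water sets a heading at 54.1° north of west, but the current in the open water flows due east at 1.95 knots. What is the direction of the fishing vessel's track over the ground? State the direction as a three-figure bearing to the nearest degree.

Taking east as x and north as y: velocity relative to the water = (-4.884, 6.748) knots; the water relative to ground = (1.950, 0.000) knots.
Velocity relative to ground = (-4.884, 6.748) + (1.950, 0.000) = (-2.934, 6.748) knots.
Bearing = atan2(-2.93, 6.75) = 336.50° clockwise from north.

336°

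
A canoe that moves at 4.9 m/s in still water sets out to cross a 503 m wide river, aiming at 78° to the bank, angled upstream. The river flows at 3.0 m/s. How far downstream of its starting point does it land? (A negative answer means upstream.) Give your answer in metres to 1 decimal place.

207.9 m

Perpendicular speed = 4.793 m/s; crossing time = 503 / 4.793 = 104.946 s.
Net downstream speed = 1.981 m/s.
Drift = 1.981 × 104.946 = 207.923 m (downstream).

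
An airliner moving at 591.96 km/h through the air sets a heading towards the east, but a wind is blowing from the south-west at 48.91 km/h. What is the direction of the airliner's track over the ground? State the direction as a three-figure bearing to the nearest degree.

087°

Taking east as x and north as y: velocity relative to the air = (591.960, 0.000) km/h; the air relative to ground = (34.585, 34.585) km/h.
Velocity relative to ground = (591.960, 0.000) + (34.585, 34.585) = (626.545, 34.585) km/h.
Bearing = atan2(626.54, 34.58) = 86.84° clockwise from north.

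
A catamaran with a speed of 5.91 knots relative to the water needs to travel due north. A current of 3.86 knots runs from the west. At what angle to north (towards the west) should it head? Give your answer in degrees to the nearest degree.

41°

The current pushes perpendicular to the desired track; the heading must have a component into the current equal to 3.86 knots: 5.91 sin θ = 3.86.
sin θ = 0.6531, so θ = 40.778°.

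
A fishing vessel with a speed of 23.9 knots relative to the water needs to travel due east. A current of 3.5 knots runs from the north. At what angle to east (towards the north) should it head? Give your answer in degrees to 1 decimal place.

8.4°

The current pushes perpendicular to the desired track; the heading must have a component into the current equal to 3.5 knots: 23.9 sin θ = 3.5.
sin θ = 0.1464, so θ = 8.421°.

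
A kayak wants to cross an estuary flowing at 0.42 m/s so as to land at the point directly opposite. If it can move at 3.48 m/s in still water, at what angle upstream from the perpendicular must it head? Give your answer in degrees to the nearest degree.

To cancel the current, the upstream component of the kayak's velocity must equal the flow: 3.48 sin θ = 0.42.
sin θ = 0.42 / 3.48 = 0.1207.
θ = arcsin(0.1207) = 6.932°.

7°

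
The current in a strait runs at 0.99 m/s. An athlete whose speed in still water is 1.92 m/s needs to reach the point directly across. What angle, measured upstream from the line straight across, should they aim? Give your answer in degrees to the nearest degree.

To cancel the current, the upstream component of the athlete's velocity must equal the flow: 1.92 sin θ = 0.99.
sin θ = 0.99 / 1.92 = 0.5156.
θ = arcsin(0.5156) = 31.039°.

31°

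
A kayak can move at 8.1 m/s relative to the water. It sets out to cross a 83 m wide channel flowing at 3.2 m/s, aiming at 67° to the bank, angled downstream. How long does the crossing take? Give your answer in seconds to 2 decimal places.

11.13 s

The component of the kayak's velocity perpendicular to the bank is 8.1 × sin 67° = 7.456 m/s.
The flow acts along the bank and has no component across it.
Time = 83 / 7.456 = 11.132 s.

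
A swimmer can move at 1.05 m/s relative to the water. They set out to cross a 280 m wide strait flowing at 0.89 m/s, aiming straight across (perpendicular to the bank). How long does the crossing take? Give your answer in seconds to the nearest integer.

267 s

The component of the swimmer's velocity perpendicular to the bank is 1.05 m/s.
The flow acts along the bank and has no component across it.
Time = 280 / 1.050 = 266.667 s.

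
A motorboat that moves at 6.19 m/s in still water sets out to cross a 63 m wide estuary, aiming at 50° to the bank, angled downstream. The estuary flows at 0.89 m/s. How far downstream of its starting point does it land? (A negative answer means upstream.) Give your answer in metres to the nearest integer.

65 m

Perpendicular speed = 4.742 m/s; crossing time = 63 / 4.742 = 13.286 s.
Net downstream speed = 4.869 m/s.
Drift = 4.869 × 13.286 = 64.688 m (downstream).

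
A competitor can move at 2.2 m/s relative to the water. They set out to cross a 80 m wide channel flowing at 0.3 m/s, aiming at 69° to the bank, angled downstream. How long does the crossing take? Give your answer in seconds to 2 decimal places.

38.95 s

The component of the competitor's velocity perpendicular to the bank is 2.2 × sin 69° = 2.054 m/s.
The current is parallel to the bank, so it does not affect the crossing time.
Time = 80 / 2.054 = 38.951 s.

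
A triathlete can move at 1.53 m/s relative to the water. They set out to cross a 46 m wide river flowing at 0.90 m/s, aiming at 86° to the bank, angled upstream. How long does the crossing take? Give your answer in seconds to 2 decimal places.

The component of the triathlete's velocity perpendicular to the bank is 1.53 × sin 86° = 1.526 m/s.
Only the cross-stream component determines the crossing time; the current contributes nothing perpendicular to the bank.
Time = 46 / 1.526 = 30.139 s.

30.14 s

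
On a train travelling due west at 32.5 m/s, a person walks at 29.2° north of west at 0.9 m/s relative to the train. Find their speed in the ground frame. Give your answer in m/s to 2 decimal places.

33.29 m/s

Taking east as x and north as y: train velocity = (-32.500, 0.000) m/s; person velocity relative to train = (-0.786, 0.439) m/s.
Velocity relative to ground = (-32.500, 0.000) + (-0.786, 0.439) = (-33.286, 0.439) m/s.
Speed = |(-33.286, 0.439)| = 33.289 m/s.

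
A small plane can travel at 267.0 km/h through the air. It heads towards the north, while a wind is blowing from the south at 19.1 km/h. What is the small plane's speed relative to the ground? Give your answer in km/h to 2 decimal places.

286.10 km/h

Taking east as x and north as y: velocity relative to the air = (0.000, 267.000) km/h; the air relative to ground = (0.000, 19.100) km/h.
Velocity relative to ground = (0.000, 267.000) + (0.000, 19.100) = (0.000, 286.100) km/h.
Speed = |(0.000, 286.100)| = 286.100 km/h.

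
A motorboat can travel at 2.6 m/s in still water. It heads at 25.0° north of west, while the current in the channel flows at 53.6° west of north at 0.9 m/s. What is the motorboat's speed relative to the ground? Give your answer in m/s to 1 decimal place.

3.5 m/s

Taking east as x and north as y: velocity relative to the water = (-2.356, 1.099) m/s; the water relative to ground = (-0.724, 0.534) m/s.
Velocity relative to ground = (-2.356, 1.099) + (-0.724, 0.534) = (-3.081, 1.633) m/s.
Speed = |(-3.081, 1.633)| = 3.487 m/s.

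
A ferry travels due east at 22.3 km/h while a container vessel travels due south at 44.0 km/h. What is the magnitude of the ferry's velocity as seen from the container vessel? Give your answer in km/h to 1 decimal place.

Taking east as x and north as y: ferry velocity = (22.300, 0.000) km/h; container vessel velocity = (0.000, -44.000) km/h.
Velocity of ferry relative to container vessel = (22.300, 0.000) − (0.000, -44.000) = (22.300, 44.000) km/h.
Magnitude = |(22.300, 44.000)| = 49.328 km/h.

49.3 km/h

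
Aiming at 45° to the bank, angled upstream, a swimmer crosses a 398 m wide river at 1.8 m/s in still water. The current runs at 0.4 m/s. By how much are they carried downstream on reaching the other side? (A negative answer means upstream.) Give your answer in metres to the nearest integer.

-273 m

Perpendicular speed = 1.273 m/s; crossing time = 398 / 1.273 = 312.698 s.
Net downstream speed = -0.873 m/s.
Drift = -0.873 × 312.698 = -272.921 m (upstream).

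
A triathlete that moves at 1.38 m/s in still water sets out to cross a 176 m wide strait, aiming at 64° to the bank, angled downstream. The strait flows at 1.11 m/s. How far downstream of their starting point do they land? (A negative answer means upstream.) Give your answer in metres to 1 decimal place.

243.3 m

Perpendicular speed = 1.240 m/s; crossing time = 176 / 1.240 = 141.897 s.
Net downstream speed = 1.715 m/s.
Drift = 1.715 × 141.897 = 243.347 m (downstream).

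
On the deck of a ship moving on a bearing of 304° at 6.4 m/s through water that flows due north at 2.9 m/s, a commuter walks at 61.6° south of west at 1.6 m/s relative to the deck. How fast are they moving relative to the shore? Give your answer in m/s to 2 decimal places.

7.91 m/s

In east/north components (m/s): commuter relative to ship = (-0.761, -1.407); ship relative to water = (-5.306, 3.579); water relative to ground = (0.000, 2.900).
Sum = (-6.067, 5.071) m/s.
Speed = |(-6.067, 5.071)| = 7.907 m/s.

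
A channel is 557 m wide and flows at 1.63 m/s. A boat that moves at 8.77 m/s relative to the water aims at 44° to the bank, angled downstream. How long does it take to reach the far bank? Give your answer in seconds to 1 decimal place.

The component of the boat's velocity perpendicular to the bank is 8.77 × sin 44° = 6.092 m/s.
Only the cross-stream component determines the crossing time; the current contributes nothing perpendicular to the bank.
Time = 557 / 6.092 = 91.429 s.

91.4 s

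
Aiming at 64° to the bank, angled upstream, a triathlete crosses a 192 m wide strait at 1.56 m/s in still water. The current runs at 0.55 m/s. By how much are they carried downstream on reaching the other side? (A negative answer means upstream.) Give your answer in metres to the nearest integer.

Perpendicular speed = 1.402 m/s; crossing time = 192 / 1.402 = 136.936 s.
Net downstream speed = -0.134 m/s.
Drift = -0.134 × 136.936 = -18.330 m (upstream).

-18 m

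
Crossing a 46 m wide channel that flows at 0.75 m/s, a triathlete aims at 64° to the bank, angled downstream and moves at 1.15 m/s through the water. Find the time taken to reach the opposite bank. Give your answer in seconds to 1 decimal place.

44.5 s

The component of the triathlete's velocity perpendicular to the bank is 1.15 × sin 64° = 1.034 m/s.
The flow acts along the bank and has no component across it.
Time = 46 / 1.034 = 44.504 s.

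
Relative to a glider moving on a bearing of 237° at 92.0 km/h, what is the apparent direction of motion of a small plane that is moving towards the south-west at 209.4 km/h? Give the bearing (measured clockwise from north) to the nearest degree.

216°

Taking east as x and north as y: small plane velocity = (-148.068, -148.068) km/h; glider velocity = (-77.158, -50.107) km/h.
Velocity of small plane relative to glider = (-148.068, -148.068) − (-77.158, -50.107) = (-70.910, -97.961) km/h.
Bearing = atan2(-70.91, -97.96) = 215.90° clockwise from north.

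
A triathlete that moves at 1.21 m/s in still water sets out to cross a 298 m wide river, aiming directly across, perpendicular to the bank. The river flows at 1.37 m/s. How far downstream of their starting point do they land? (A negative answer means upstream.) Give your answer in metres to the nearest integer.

Perpendicular speed = 1.210 m/s; crossing time = 298 / 1.210 = 246.281 s.
Net downstream speed = 1.370 m/s.
Drift = 1.370 × 246.281 = 337.405 m (downstream).

337 m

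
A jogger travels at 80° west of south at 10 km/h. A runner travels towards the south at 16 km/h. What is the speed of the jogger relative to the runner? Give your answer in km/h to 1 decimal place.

Taking east as x and north as y: jogger velocity = (-9.848, -1.736) km/h; runner velocity = (0.000, -16.000) km/h.
Velocity of jogger relative to runner = (-9.848, -1.736) − (0.000, -16.000) = (-9.848, 14.264) km/h.
Magnitude = |(-9.848, 14.264)| = 17.333 km/h.

17.3 km/h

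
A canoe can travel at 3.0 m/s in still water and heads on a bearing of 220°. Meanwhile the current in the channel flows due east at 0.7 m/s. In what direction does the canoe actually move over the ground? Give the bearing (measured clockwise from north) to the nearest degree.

208°

Taking east as x and north as y: velocity relative to the water = (-1.928, -2.298) m/s; the water relative to ground = (0.700, 0.000) m/s.
Velocity relative to ground = (-1.928, -2.298) + (0.700, 0.000) = (-1.228, -2.298) m/s.
Bearing = atan2(-1.23, -2.30) = 208.12° clockwise from north.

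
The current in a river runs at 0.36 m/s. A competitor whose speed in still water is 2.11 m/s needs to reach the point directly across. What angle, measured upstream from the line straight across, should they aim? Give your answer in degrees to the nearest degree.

To cancel the current, the upstream component of the competitor's velocity must equal the flow: 2.11 sin θ = 0.36.
sin θ = 0.36 / 2.11 = 0.1706.
θ = arcsin(0.1706) = 9.824°.

10°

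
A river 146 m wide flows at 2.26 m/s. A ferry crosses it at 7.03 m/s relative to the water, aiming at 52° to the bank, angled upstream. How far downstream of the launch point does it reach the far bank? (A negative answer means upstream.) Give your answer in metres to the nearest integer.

-55 m

Perpendicular speed = 5.540 m/s; crossing time = 146 / 5.540 = 26.355 s.
Net downstream speed = -2.068 m/s.
Drift = -2.068 × 26.355 = -54.505 m (upstream).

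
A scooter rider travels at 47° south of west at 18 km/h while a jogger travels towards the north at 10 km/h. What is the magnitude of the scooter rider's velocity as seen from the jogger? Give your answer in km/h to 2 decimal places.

26.22 km/h

Taking east as x and north as y: scooter rider velocity = (-12.276, -13.164) km/h; jogger velocity = (0.000, 10.000) km/h.
Velocity of scooter rider relative to jogger = (-12.276, -13.164) − (0.000, 10.000) = (-12.276, -23.164) km/h.
Magnitude = |(-12.276, -23.164)| = 26.216 km/h.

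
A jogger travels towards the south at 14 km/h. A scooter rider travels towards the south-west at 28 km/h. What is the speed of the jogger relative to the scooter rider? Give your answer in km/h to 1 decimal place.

20.6 km/h

Taking east as x and north as y: jogger velocity = (0.000, -14.000) km/h; scooter rider velocity = (-19.799, -19.799) km/h.
Velocity of jogger relative to scooter rider = (0.000, -14.000) − (-19.799, -19.799) = (19.799, 5.799) km/h.
Magnitude = |(19.799, 5.799)| = 20.631 km/h.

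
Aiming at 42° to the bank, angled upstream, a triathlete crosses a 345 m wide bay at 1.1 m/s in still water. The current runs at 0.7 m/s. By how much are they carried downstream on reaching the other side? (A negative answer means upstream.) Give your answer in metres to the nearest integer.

Perpendicular speed = 0.736 m/s; crossing time = 345 / 0.736 = 468.722 s.
Net downstream speed = -0.117 m/s.
Drift = -0.117 × 468.722 = -55.056 m (upstream).

-55 m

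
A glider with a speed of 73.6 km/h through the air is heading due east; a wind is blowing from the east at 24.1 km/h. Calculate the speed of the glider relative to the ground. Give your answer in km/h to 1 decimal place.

49.5 km/h

Taking east as x and north as y: velocity relative to the air = (73.600, 0.000) km/h; the air relative to ground = (-24.100, 0.000) km/h.
Velocity relative to ground = (73.600, 0.000) + (-24.100, 0.000) = (49.500, 0.000) km/h.
Speed = |(49.500, 0.000)| = 49.500 km/h.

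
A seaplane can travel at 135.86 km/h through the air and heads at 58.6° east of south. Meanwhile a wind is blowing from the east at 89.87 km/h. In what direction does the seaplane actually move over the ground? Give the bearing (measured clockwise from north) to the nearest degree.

Taking east as x and north as y: velocity relative to the air = (115.963, -70.784) km/h; the air relative to ground = (-89.870, 0.000) km/h.
Velocity relative to ground = (115.963, -70.784) + (-89.870, 0.000) = (26.093, -70.784) km/h.
Bearing = atan2(26.09, -70.78) = 159.76° clockwise from north.

160°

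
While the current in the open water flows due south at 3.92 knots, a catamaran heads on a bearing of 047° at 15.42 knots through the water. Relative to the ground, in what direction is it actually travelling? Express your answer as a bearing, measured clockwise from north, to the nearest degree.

Taking east as x and north as y: velocity relative to the water = (11.277, 10.516) knots; the water relative to ground = (0.000, -3.920) knots.
Velocity relative to ground = (11.277, 10.516) + (0.000, -3.920) = (11.277, 6.596) knots.
Bearing = atan2(11.28, 6.60) = 59.68° clockwise from north.

060°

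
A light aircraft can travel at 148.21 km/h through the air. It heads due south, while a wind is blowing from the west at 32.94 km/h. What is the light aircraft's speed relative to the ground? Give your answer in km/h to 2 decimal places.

151.83 km/h

Taking east as x and north as y: velocity relative to the air = (0.000, -148.210) km/h; the air relative to ground = (32.940, 0.000) km/h.
Velocity relative to ground = (0.000, -148.210) + (32.940, 0.000) = (32.940, -148.210) km/h.
Speed = |(32.940, -148.210)| = 151.826 km/h.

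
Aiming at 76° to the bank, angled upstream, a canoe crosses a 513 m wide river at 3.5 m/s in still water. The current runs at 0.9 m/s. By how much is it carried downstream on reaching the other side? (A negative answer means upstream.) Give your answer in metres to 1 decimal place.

Perpendicular speed = 3.396 m/s; crossing time = 513 / 3.396 = 151.059 s.
Net downstream speed = 0.053 m/s.
Drift = 0.053 × 151.059 = 8.047 m (downstream).

8.0 m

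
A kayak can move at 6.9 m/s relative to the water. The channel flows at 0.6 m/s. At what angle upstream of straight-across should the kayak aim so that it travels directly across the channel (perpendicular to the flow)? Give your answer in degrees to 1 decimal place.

To cancel the current, the upstream component of the kayak's velocity must equal the flow: 6.9 sin θ = 0.6.
sin θ = 0.6 / 6.9 = 0.0870.
θ = arcsin(0.0870) = 4.989°.

5.0°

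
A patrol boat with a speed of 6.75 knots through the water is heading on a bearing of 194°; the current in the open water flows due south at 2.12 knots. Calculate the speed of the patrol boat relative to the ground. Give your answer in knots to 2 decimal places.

Taking east as x and north as y: velocity relative to the water = (-1.633, -6.549) knots; the water relative to ground = (0.000, -2.120) knots.
Velocity relative to ground = (-1.633, -6.549) + (0.000, -2.120) = (-1.633, -8.669) knots.
Speed = |(-1.633, -8.669)| = 8.822 knots.

8.82 knots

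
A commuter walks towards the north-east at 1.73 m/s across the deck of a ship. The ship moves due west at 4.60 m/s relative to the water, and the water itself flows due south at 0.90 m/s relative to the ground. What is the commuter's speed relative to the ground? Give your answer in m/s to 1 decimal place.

3.4 m/s

In east/north components (m/s): commuter relative to ship = (1.223, 1.223); ship relative to water = (-4.600, 0.000); water relative to ground = (0.000, -0.900).
Sum = (-3.377, 0.323) m/s.
Speed = |(-3.377, 0.323)| = 3.392 m/s.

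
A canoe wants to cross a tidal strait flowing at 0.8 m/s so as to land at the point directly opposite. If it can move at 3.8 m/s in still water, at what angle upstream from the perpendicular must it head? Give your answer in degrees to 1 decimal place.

12.2°

To cancel the current, the upstream component of the canoe's velocity must equal the flow: 3.8 sin θ = 0.8.
sin θ = 0.8 / 3.8 = 0.2105.
θ = arcsin(0.2105) = 12.153°.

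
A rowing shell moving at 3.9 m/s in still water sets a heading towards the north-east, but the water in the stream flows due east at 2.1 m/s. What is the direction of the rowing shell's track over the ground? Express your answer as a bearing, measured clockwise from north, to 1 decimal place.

060.4°

Taking east as x and north as y: velocity relative to the water = (2.758, 2.758) m/s; the water relative to ground = (2.100, 0.000) m/s.
Velocity relative to ground = (2.758, 2.758) + (2.100, 0.000) = (4.858, 2.758) m/s.
Bearing = atan2(4.86, 2.76) = 60.42° clockwise from north.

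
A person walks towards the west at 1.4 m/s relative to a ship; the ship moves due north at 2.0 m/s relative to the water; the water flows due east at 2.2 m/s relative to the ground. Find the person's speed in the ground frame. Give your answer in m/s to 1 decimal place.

In east/north components (m/s): person relative to ship = (-1.400, 0.000); ship relative to water = (0.000, 2.000); water relative to ground = (2.200, 0.000).
Sum = (0.800, 2.000) m/s.
Speed = |(0.800, 2.000)| = 2.154 m/s.

2.2 m/s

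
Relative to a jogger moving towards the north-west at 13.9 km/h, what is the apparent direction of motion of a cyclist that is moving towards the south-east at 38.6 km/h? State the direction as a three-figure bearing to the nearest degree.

135°

Taking east as x and north as y: cyclist velocity = (27.294, -27.294) km/h; jogger velocity = (-9.829, 9.829) km/h.
Velocity of cyclist relative to jogger = (27.294, -27.294) − (-9.829, 9.829) = (37.123, -37.123) km/h.
Bearing = atan2(37.12, -37.12) = 135.00° clockwise from north.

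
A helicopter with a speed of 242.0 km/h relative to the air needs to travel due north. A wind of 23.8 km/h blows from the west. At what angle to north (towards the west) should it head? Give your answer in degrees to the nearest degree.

6°

The wind pushes perpendicular to the desired track; the heading must have a component into the wind equal to 23.8 km/h: 242.0 sin θ = 23.8.
sin θ = 0.0983, so θ = 5.644°.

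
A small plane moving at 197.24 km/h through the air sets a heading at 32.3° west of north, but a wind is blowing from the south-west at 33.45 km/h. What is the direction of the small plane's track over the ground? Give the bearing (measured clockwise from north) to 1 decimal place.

Taking east as x and north as y: velocity relative to the air = (-105.396, 166.719) km/h; the air relative to ground = (23.653, 23.653) km/h.
Velocity relative to ground = (-105.396, 166.719) + (23.653, 23.653) = (-81.743, 190.372) km/h.
Bearing = atan2(-81.74, 190.37) = 336.76° clockwise from north.

336.8°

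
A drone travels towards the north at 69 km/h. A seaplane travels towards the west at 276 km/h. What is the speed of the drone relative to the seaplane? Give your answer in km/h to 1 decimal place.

Taking east as x and north as y: drone velocity = (0.000, 69.000) km/h; seaplane velocity = (-276.000, 0.000) km/h.
Velocity of drone relative to seaplane = (0.000, 69.000) − (-276.000, 0.000) = (276.000, 69.000) km/h.
Magnitude = |(276.000, 69.000)| = 284.494 km/h.

284.5 km/h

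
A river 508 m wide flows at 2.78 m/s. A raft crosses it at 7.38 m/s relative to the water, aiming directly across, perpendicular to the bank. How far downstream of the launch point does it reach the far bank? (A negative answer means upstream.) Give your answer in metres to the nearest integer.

Perpendicular speed = 7.380 m/s; crossing time = 508 / 7.380 = 68.835 s.
Net downstream speed = 2.780 m/s.
Drift = 2.780 × 68.835 = 191.360 m (downstream).

191 m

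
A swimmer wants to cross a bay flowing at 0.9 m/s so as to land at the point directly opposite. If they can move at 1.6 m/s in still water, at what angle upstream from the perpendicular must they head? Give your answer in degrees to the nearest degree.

To cancel the current, the upstream component of the swimmer's velocity must equal the flow: 1.6 sin θ = 0.9.
sin θ = 0.9 / 1.6 = 0.5625.
θ = arcsin(0.5625) = 34.229°.

34°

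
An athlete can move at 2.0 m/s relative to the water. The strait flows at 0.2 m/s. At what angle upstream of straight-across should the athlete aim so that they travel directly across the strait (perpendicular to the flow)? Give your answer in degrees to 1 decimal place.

To cancel the current, the upstream component of the athlete's velocity must equal the flow: 2.0 sin θ = 0.2.
sin θ = 0.2 / 2.0 = 0.1000.
θ = arcsin(0.1000) = 5.739°.

5.7°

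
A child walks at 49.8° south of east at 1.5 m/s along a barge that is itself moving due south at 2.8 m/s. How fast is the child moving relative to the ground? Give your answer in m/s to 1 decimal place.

4.1 m/s

Taking east as x and north as y: barge velocity = (0.000, -2.800) m/s; child velocity relative to barge = (0.968, -1.146) m/s.
Velocity relative to ground = (0.000, -2.800) + (0.968, -1.146) = (0.968, -3.946) m/s.
Speed = |(0.968, -3.946)| = 4.063 m/s.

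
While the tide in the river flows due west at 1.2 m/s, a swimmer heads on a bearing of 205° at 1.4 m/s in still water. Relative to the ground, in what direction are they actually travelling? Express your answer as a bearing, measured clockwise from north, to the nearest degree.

Taking east as x and north as y: velocity relative to the water = (-0.592, -1.269) m/s; the water relative to ground = (-1.200, 0.000) m/s.
Velocity relative to ground = (-0.592, -1.269) + (-1.200, 0.000) = (-1.792, -1.269) m/s.
Bearing = atan2(-1.79, -1.27) = 234.69° clockwise from north.

235°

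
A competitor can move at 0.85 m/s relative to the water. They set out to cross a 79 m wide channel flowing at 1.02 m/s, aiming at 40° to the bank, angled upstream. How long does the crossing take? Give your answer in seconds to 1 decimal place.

The component of the competitor's velocity perpendicular to the bank is 0.85 × sin 40° = 0.546 m/s.
The flow acts along the bank and has no component across it.
Time = 79 / 0.546 = 144.591 s.

144.6 s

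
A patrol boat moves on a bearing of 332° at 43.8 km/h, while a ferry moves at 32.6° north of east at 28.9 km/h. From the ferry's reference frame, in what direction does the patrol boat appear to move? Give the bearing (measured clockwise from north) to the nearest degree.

Taking east as x and north as y: patrol boat velocity = (-20.563, 38.673) km/h; ferry velocity = (24.347, 15.570) km/h.
Velocity of patrol boat relative to ferry = (-20.563, 38.673) − (24.347, 15.570) = (-44.910, 23.103) km/h.
Bearing = atan2(-44.91, 23.10) = 297.22° clockwise from north.

297°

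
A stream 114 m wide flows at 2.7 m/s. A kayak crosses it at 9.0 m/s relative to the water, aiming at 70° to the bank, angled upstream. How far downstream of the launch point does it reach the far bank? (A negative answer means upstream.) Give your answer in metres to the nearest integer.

Perpendicular speed = 8.457 m/s; crossing time = 114 / 8.457 = 13.480 s.
Net downstream speed = -0.378 m/s.
Drift = -0.378 × 13.480 = -5.098 m (upstream).

-5 m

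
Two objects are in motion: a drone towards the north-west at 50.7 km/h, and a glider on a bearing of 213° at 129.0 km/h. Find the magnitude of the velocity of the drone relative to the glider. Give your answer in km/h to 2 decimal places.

Taking east as x and north as y: drone velocity = (-35.850, 35.850) km/h; glider velocity = (-70.258, -108.189) km/h.
Velocity of drone relative to glider = (-35.850, 35.850) − (-70.258, -108.189) = (34.408, 144.039) km/h.
Magnitude = |(34.408, 144.039)| = 148.092 km/h.

148.09 km/h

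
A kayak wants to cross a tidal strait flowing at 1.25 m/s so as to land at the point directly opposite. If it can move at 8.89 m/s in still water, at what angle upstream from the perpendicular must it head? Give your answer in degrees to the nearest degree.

To cancel the current, the upstream component of the kayak's velocity must equal the flow: 8.89 sin θ = 1.25.
sin θ = 1.25 / 8.89 = 0.1406.
θ = arcsin(0.1406) = 8.083°.

8°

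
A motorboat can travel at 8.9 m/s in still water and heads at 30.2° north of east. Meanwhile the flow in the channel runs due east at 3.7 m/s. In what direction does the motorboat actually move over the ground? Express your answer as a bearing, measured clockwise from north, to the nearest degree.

Taking east as x and north as y: velocity relative to the water = (7.692, 4.477) m/s; the water relative to ground = (3.700, 0.000) m/s.
Velocity relative to ground = (7.692, 4.477) + (3.700, 0.000) = (11.392, 4.477) m/s.
Bearing = atan2(11.39, 4.48) = 68.55° clockwise from north.

069°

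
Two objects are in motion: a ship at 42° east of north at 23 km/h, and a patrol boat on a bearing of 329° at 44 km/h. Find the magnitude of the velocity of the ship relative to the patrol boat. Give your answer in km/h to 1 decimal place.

43.3 km/h

Taking east as x and north as y: ship velocity = (15.390, 17.092) km/h; patrol boat velocity = (-22.662, 37.715) km/h.
Velocity of ship relative to patrol boat = (15.390, 17.092) − (-22.662, 37.715) = (38.052, -20.623) km/h.
Magnitude = |(38.052, -20.623)| = 43.281 km/h.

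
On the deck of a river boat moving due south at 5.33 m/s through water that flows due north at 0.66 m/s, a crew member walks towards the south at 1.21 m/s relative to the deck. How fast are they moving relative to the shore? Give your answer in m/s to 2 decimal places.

In east/north components (m/s): crew member relative to river boat = (0.000, -1.210); river boat relative to water = (0.000, -5.330); water relative to ground = (0.000, 0.660).
Sum = (0.000, -5.880) m/s.
Speed = |(0.000, -5.880)| = 5.880 m/s.

5.88 m/s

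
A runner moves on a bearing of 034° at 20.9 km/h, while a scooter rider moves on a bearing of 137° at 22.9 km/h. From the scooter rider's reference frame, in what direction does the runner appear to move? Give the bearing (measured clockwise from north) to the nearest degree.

Taking east as x and north as y: runner velocity = (11.687, 17.327) km/h; scooter rider velocity = (15.618, -16.748) km/h.
Velocity of runner relative to scooter rider = (11.687, 17.327) − (15.618, -16.748) = (-3.931, 34.075) km/h.
Bearing = atan2(-3.93, 34.07) = 353.42° clockwise from north.

353°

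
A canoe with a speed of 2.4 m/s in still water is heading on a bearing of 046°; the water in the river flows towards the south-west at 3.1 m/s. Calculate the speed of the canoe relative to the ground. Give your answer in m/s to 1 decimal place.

Taking east as x and north as y: velocity relative to the water = (1.726, 1.667) m/s; the water relative to ground = (-2.192, -2.192) m/s.
Velocity relative to ground = (1.726, 1.667) + (-2.192, -2.192) = (-0.466, -0.525) m/s.
Speed = |(-0.466, -0.525)| = 0.702 m/s.

0.7 m/s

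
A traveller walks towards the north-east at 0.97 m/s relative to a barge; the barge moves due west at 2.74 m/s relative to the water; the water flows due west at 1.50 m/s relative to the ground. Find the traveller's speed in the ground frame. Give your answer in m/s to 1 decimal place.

3.6 m/s

In east/north components (m/s): traveller relative to barge = (0.686, 0.686); barge relative to water = (-2.740, 0.000); water relative to ground = (-1.500, 0.000).
Sum = (-3.554, 0.686) m/s.
Speed = |(-3.554, 0.686)| = 3.620 m/s.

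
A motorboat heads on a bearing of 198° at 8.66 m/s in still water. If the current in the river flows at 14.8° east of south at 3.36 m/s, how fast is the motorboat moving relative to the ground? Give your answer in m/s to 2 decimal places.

Taking east as x and north as y: velocity relative to the water = (-2.676, -8.236) m/s; the water relative to ground = (0.858, -3.249) m/s.
Velocity relative to ground = (-2.676, -8.236) + (0.858, -3.249) = (-1.818, -11.485) m/s.
Speed = |(-1.818, -11.485)| = 11.628 m/s.

11.63 m/s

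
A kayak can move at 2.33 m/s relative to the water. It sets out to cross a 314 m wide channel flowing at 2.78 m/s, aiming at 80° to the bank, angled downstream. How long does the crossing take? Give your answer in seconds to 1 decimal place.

The component of the kayak's velocity perpendicular to the bank is 2.33 × sin 80° = 2.295 m/s.
Only the cross-stream component determines the crossing time; the current contributes nothing perpendicular to the bank.
Time = 314 / 2.295 = 136.843 s.

136.8 s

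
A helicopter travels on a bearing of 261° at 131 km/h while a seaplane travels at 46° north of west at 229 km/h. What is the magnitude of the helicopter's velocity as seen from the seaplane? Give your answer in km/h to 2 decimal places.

Taking east as x and north as y: helicopter velocity = (-129.387, -20.493) km/h; seaplane velocity = (-159.077, 164.729) km/h.
Velocity of helicopter relative to seaplane = (-129.387, -20.493) − (-159.077, 164.729) = (29.690, -185.222) km/h.
Magnitude = |(29.690, -185.222)| = 187.586 km/h.

187.59 km/h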